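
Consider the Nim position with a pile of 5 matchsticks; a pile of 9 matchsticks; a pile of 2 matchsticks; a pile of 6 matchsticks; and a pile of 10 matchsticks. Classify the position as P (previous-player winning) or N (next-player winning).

N-position

Write each in binary and XOR column by column:
  0101  (5)
  1001  (9)
  0010  (2)
  0110  (6)
  1010  (10)
  ----
  0010  (2)
The nim-sum is 2 ≠ 0, so this is an N-position: the player to move can win.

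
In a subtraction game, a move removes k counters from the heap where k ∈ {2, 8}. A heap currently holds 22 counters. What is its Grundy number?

Build the Grundy sequence with g(k) = mex{g(k−s) : s ∈ {2, 8}, s ≤ k}:
k:     0  1  2  3  4  5  6  7  8  9 10 11 12 13 14 15 16 17 18 19 20 21 22
g(k):  0  0  1  1  0  0  1  1  2  2  0  0  1  1  0  0  1  1  2  2  0  0  1
So g(22) = 1.

1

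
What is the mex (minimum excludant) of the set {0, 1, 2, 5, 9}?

3

The values 0, 1, 2 are all present; 3 is the first non-negative integer missing from the set.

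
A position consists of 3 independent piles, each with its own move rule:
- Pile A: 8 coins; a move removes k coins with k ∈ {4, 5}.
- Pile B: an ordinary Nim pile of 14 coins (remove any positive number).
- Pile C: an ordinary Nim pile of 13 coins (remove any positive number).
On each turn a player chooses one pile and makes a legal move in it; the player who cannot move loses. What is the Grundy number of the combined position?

1

Build the Grundy sequence for pile A with g(k) = mex{g(k−s) : s ∈ {4, 5}, s ≤ k}:
g(0) = mex{} = 0
g(1) = mex{} = 0
g(2) = mex{} = 0
g(3) = mex{} = 0
g(4) = mex{0} = 1
g(5) = mex{0} = 1
g(6) = mex{0} = 1
g(7) = mex{0} = 1
g(8) = mex{0,1} = 2
So g(8) = 2.
Pile B is a plain Nim pile of size 14, so its Grundy value is 14.
Pile C is a plain Nim pile of size 13, so its Grundy value is 13.
By the Sprague-Grundy theorem, the Grundy value of a sum of independent games is the XOR of the component values.
Combined value = 2 XOR 14 XOR 13 = 1.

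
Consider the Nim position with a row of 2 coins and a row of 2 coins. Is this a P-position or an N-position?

Bitwise XOR of the heap sizes:
  10  (2)
  10  (2)
  --
  00  (0)
The nim-sum is 0, so this is a P-position: the player to move is in a losing position under optimal play.

P-position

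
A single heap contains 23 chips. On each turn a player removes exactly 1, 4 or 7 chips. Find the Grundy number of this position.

2

Grundy values for subtraction set {1, 4, 7}:
k:     0  1  2  3  4  5  6  7  8  9 10 11 12 13 14 15 16 17 18 19 20 21 22 23
g(k):  0  1  0  1  2  0  1  2  0  1  0  1  2  0  1  2  0  1  0  1  2  0  1  2
So g(23) = 2.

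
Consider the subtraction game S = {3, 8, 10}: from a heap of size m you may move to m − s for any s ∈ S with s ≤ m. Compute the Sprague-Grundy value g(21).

Compute g(0), g(1), … for moves {3, 8, 10}:
k:     0  1  2  3  4  5  6  7  8  9 10 11 12 13 14 15 16 17 18 19 20 21
g(k):  0  0  0  1  1  1  0  0  2  1  1  3  2  0  2  3  1  3  0  0  0  1
So g(21) = 1.

1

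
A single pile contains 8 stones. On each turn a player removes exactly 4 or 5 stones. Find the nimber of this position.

Grundy values for subtraction set {4, 5}:
g(0) = mex{} = 0
g(1) = mex{} = 0
g(2) = mex{} = 0
g(3) = mex{} = 0
g(4) = mex{0} = 1
g(5) = mex{0} = 1
g(6) = mex{0} = 1
g(7) = mex{0} = 1
g(8) = mex{0,1} = 2
So g(8) = 2.

2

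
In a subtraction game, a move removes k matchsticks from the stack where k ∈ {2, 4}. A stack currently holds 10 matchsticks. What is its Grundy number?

Grundy values for subtraction set {2, 4}:
g(0) = mex{} = 0
g(1) = mex{} = 0
g(2) = mex{0} = 1
g(3) = mex{0} = 1
g(4) = mex{0,1} = 2
g(5) = mex{0,1} = 2
g(6) = mex{1,2} = 0
g(7) = mex{1,2} = 0
g(8) = mex{0,2} = 1
g(9) = mex{0,2} = 1
g(10) = mex{0,1} = 2
So g(10) = 2.

2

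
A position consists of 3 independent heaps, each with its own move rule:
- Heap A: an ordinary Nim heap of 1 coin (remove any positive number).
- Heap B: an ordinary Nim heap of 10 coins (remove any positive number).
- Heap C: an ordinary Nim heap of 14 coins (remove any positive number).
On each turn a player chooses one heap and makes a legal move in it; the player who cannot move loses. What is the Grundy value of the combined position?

Heap A is a plain Nim heap of size 1, so its Grundy value is 1.
Heap B is a plain Nim heap of size 10, so its Grundy value is 10.
Heap C is a plain Nim heap of size 14, so its Grundy value is 14.
By the Sprague-Grundy theorem, the Grundy value of a sum of independent games is the XOR of the component values.
Combined value = 1 ⊕ 10 ⊕ 14 = 5.

5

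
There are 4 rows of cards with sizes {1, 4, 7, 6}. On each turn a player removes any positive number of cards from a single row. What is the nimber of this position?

Bitwise XOR of the heap sizes:
  001  (1)
  100  (4)
  111  (7)
  110  (6)
  ---
  100  (4)

4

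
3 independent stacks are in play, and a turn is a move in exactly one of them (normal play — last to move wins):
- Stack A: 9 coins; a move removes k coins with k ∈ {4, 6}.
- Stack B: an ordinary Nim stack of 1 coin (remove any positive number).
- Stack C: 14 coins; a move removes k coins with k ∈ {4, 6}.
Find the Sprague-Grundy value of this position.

2

Grundy values for stack A (subtraction set {4, 6}):
g(0) = mex{} = 0
g(1) = mex{} = 0
g(2) = mex{} = 0
g(3) = mex{} = 0
g(4) = mex{0} = 1
g(5) = mex{0} = 1
g(6) = mex{0} = 1
g(7) = mex{0} = 1
g(8) = mex{0,1} = 2
g(9) = mex{0,1} = 2
So g(9) = 2.
Stack B is a plain Nim stack of size 1, so its Grundy value is 1.
For stack C, compute g(0), g(1), … with moves {4, 6}:
k:     0  1  2  3  4  5  6  7  8  9 10 11 12 13 14
g(k):  0  0  0  0  1  1  1  1  2  2  0  0  0  0  1
So g(14) = 1.
The value of a disjunctive sum is the nim-sum of the parts.
Combined value = 2 XOR 1 XOR 1 = 2.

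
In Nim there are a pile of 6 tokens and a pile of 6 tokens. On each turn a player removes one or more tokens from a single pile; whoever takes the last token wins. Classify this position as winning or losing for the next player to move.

Compute the nim-sum pairwise:
6 XOR 6 = 0
The nim-sum is 0, so this is a P-position: the player to move is in a losing position under optimal play.

Losing position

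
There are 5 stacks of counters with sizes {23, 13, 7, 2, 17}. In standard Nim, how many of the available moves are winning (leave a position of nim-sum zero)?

Compute the nim-sum pairwise:
23 XOR 13 = 26
26 XOR 7 = 29
29 XOR 2 = 31
31 XOR 17 = 14
The overall nim-sum is X = 14. A stack of size p has a winning move iff p XOR X < p (reduce it to p XOR X).
  23: 23 XOR 14 = 25 ≥ 23 — no move.
  13: 13 XOR 14 = 3 < 13 — winning move (to 3).
  7: 7 XOR 14 = 9 ≥ 7 — no move.
  2: 2 XOR 14 = 12 ≥ 2 — no move.
  17: 17 XOR 14 = 31 ≥ 17 — no move.
That gives 1 winning move.

1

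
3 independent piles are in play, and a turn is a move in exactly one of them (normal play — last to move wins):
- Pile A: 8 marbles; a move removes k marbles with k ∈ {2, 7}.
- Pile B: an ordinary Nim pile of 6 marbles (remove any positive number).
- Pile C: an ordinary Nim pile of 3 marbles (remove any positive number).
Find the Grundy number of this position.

For pile A, compute g(0), g(1), … with moves {2, 7}:
g(0) = mex{} = 0
g(1) = mex{} = 0
g(2) = mex{0} = 1
g(3) = mex{0} = 1
g(4) = mex{1} = 0
g(5) = mex{1} = 0
g(6) = mex{0} = 1
g(7) = mex{0} = 1
g(8) = mex{0,1} = 2
So g(8) = 2.
Pile B is a plain Nim pile of size 6, so its Grundy value is 6.
Pile C is a plain Nim pile of size 3, so its Grundy value is 3.
By the Sprague-Grundy theorem, the Grundy value of a sum of independent games is the XOR of the component values.
Combined value = 2 ⊕ 6 ⊕ 3 = 7.

7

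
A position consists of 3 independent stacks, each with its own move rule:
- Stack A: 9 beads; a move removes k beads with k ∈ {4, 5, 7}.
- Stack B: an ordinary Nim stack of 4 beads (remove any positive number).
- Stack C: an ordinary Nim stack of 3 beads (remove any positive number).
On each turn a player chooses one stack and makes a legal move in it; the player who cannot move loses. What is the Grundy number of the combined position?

For stack A, compute g(0), g(1), … with moves {4, 5, 7}:
k:     0  1  2  3  4  5  6  7  8  9
g(k):  0  0  0  0  1  1  1  1  2  2
So g(9) = 2.
Stack B is a plain Nim stack of size 4, so its Grundy value is 4.
Stack C is a plain Nim stack of size 3, so its Grundy value is 3.
By the Sprague-Grundy theorem, the Grundy value of a sum of independent games is the XOR of the component values.
Combined value = 2 XOR 4 XOR 3 = 5.

5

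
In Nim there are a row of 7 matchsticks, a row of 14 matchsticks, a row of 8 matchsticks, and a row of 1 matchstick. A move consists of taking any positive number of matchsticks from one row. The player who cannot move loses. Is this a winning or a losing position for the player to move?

Losing position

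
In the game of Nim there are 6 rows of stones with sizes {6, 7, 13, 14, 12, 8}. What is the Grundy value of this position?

6

Nim-sum: 6 XOR 7 XOR 13 XOR 14 XOR 12 XOR 8 = 6.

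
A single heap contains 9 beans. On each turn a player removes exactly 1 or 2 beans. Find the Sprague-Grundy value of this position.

Compute g(0), g(1), … for moves {1, 2}:
k:     0  1  2  3  4  5  6  7  8  9
g(k):  0  1  2  0  1  2  0  1  2  0
So g(9) = 0.

0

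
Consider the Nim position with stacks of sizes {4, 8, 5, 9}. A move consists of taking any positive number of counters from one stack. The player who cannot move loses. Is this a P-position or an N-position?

P-position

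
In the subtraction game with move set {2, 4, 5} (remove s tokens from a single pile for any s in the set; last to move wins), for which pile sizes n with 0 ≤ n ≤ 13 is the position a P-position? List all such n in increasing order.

0, 1, 7, 8

Grundy values for subtraction set {2, 4, 5}:
g(0) = mex{} = 0
g(1) = mex{} = 0
g(2) = mex{0} = 1
g(3) = mex{0} = 1
g(4) = mex{0,1} = 2
g(5) = mex{0,1} = 2
g(6) = mex{0,1,2} = 3
g(7) = mex{1,2} = 0
g(8) = mex{1,2,3} = 0
g(9) = mex{0,2} = 1
g(10) = mex{0,2,3} = 1
g(11) = mex{0,1,3} = 2
g(12) = mex{0,1} = 2
g(13) = mex{0,1,2} = 3
The P-positions (g = 0) in 0..13 are 0, 1, 7, 8.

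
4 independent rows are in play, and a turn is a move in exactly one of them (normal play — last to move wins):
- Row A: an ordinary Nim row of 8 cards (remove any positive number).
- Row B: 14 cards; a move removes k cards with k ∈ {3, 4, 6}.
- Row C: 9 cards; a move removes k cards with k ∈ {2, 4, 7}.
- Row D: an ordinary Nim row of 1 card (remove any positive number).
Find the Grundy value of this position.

Row A is a plain Nim row of size 8, so its Grundy value is 8.
For row B, compute g(0), g(1), … with moves {3, 4, 6}:
k:     0  1  2  3  4  5  6  7  8  9 10 11 12 13 14
g(k):  0  0  0  1  1  1  2  2  2  0  0  0  1  1  1
So g(14) = 1.
Grundy values for row C (subtraction set {2, 4, 7}):
k:     0  1  2  3  4  5  6  7  8  9
g(k):  0  0  1  1  2  2  0  3  1  0
So g(9) = 0.
Row D is a plain Nim row of size 1, so its Grundy value is 1.
By the Sprague-Grundy theorem, the Grundy value of a sum of independent games is the XOR of the component values.
Combined value = 8 XOR 1 XOR 0 XOR 1 = 8.

8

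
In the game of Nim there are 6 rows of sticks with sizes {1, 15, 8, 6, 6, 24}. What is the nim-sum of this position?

30

Compute the nim-sum pairwise:
1 XOR 15 = 14
14 XOR 8 = 6
6 XOR 6 = 0
0 XOR 6 = 6
6 XOR 24 = 30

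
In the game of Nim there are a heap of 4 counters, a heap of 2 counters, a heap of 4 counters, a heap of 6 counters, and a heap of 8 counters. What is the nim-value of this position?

12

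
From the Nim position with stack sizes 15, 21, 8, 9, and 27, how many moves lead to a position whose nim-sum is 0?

In binary:
  01111  (15)
  10101  (21)
  01000  (8)
  01001  (9)
  11011  (27)
  -----
  00000  (0)
The nim-sum is already 0, so every move leaves a nonzero nim-sum — there are no winning moves.

0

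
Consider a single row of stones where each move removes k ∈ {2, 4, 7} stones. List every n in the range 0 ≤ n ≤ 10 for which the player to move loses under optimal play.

0, 1, 6, 9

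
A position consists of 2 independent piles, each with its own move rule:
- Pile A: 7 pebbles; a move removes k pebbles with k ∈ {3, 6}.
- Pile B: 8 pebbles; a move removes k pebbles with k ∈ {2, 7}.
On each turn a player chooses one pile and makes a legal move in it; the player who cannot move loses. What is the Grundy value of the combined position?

Build the Grundy sequence for pile A with g(k) = mex{g(k−s) : s ∈ {3, 6}, s ≤ k}:
g(0) = mex{} = 0
g(1) = mex{} = 0
g(2) = mex{} = 0
g(3) = mex{0} = 1
g(4) = mex{0} = 1
g(5) = mex{0} = 1
g(6) = mex{0,1} = 2
g(7) = mex{0,1} = 2
So g(7) = 2.
For pile B, compute g(0), g(1), … with moves {2, 7}:
g(0) = mex{} = 0
g(1) = mex{} = 0
g(2) = mex{0} = 1
g(3) = mex{0} = 1
g(4) = mex{1} = 0
g(5) = mex{1} = 0
g(6) = mex{0} = 1
g(7) = mex{0} = 1
g(8) = mex{0,1} = 2
So g(8) = 2.
By the Sprague-Grundy theorem, the Grundy value of a sum of independent games is the XOR of the component values.
Combined value = 2 ⊕ 2 = 0.

0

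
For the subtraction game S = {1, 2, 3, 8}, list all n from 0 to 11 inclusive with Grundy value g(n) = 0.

0, 4, 9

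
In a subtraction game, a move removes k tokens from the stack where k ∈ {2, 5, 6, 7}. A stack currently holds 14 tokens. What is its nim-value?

1

Grundy values for subtraction set {2, 5, 6, 7}:
k:     0  1  2  3  4  5  6  7  8  9 10 11 12 13 14
g(k):  0  0  1  1  0  2  1  3  2  2  3  3  0  0  1
So g(14) = 1.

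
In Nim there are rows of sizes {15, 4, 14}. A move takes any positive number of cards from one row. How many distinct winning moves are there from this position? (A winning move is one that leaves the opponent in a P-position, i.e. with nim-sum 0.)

3

Compute the nim-sum pairwise:
15 ^ 4 = 11
11 ^ 14 = 5
The overall nim-sum is X = 5. A row of size p has a winning move iff p XOR X < p (reduce it to p XOR X).
  15: 15 XOR 5 = 10 < 15 — winning move (to 10).
  4: 4 XOR 5 = 1 < 4 — winning move (to 1).
  14: 14 XOR 5 = 11 < 14 — winning move (to 11).
That gives 3 winning moves.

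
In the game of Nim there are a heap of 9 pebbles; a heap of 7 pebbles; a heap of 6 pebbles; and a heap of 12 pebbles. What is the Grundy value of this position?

4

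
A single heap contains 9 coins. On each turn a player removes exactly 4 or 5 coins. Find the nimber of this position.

Build the Grundy sequence with g(k) = mex{g(k−s) : s ∈ {4, 5}, s ≤ k}:
g(0) = mex{} = 0
g(1) = mex{} = 0
g(2) = mex{} = 0
g(3) = mex{} = 0
g(4) = mex{0} = 1
g(5) = mex{0} = 1
g(6) = mex{0} = 1
g(7) = mex{0} = 1
g(8) = mex{0,1} = 2
g(9) = mex{1} = 0
So g(9) = 0.

0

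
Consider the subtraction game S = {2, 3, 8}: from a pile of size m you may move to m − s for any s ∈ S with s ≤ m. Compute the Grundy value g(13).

Grundy values for subtraction set {2, 3, 8}:
k:     0  1  2  3  4  5  6  7  8  9 10 11 12 13
g(k):  0  0  1  1  2  0  0  1  1  2  0  0  1  1
So g(13) = 1.

1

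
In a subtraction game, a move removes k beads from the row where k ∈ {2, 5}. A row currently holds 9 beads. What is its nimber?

1

Grundy values for subtraction set {2, 5}:
k:     0  1  2  3  4  5  6  7  8  9
g(k):  0  0  1  1  0  2  1  0  0  1
So g(9) = 1.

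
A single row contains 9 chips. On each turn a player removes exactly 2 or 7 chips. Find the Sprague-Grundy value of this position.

0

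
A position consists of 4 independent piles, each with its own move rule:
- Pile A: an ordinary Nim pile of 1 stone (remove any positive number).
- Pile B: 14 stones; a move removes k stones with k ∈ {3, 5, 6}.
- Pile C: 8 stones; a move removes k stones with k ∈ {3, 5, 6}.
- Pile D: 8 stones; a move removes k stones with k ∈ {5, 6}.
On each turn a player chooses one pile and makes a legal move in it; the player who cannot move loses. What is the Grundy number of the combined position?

3

Pile A is a plain Nim pile of size 1, so its Grundy value is 1.
For pile B, compute g(0), g(1), … with moves {3, 5, 6}:
k:     0  1  2  3  4  5  6  7  8  9 10 11 12 13 14
g(k):  0  0  0  1  1  1  2  2  2  0  0  0  1  1  1
So g(14) = 1.
Grundy values for pile C (subtraction set {3, 5, 6}):
k:     0  1  2  3  4  5  6  7  8
g(k):  0  0  0  1  1  1  2  2  2
So g(8) = 2.
For pile D, compute g(0), g(1), … with moves {5, 6}:
k:     0  1  2  3  4  5  6  7  8
g(k):  0  0  0  0  0  1  1  1  1
So g(8) = 1.
The value of a disjunctive sum is the nim-sum of the parts.
Combined value = 1 ⊕ 1 ⊕ 2 ⊕ 1 = 3.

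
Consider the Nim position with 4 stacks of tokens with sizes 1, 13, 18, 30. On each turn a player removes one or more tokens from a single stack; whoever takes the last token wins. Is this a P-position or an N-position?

P-position

Nim-sum: 1 ⊕ 13 ⊕ 18 ⊕ 30 = 0.
The nim-sum is 0, so this is a P-position: the player to move is in a losing position under optimal play.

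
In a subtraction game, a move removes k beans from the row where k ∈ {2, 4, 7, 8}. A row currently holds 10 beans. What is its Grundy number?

Build the Grundy sequence with g(k) = mex{g(k−s) : s ∈ {2, 4, 7, 8}, s ≤ k}:
g(0) = mex{} = 0
g(1) = mex{} = 0
g(2) = mex{0} = 1
g(3) = mex{0} = 1
g(4) = mex{0,1} = 2
g(5) = mex{0,1} = 2
g(6) = mex{1,2} = 0
g(7) = mex{0,1,2} = 3
g(8) = mex{0,2} = 1
g(9) = mex{0,1,2,3} = 4
g(10) = mex{0,1} = 2
So g(10) = 2.

2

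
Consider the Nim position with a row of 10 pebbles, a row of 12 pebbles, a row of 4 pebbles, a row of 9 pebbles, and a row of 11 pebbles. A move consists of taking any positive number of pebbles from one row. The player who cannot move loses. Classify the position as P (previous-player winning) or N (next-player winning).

P-position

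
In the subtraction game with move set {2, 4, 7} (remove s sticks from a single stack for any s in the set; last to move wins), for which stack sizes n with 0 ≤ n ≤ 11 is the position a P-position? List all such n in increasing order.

0, 1, 6, 9

Compute g(0), g(1), … for moves {2, 4, 7}:
g(0) = mex{} = 0
g(1) = mex{} = 0
g(2) = mex{0} = 1
g(3) = mex{0} = 1
g(4) = mex{0,1} = 2
g(5) = mex{0,1} = 2
g(6) = mex{1,2} = 0
g(7) = mex{0,1,2} = 3
g(8) = mex{0,2} = 1
g(9) = mex{1,2,3} = 0
g(10) = mex{0,1} = 2
g(11) = mex{0,2,3} = 1
The P-positions (g = 0) in 0..11 are 0, 1, 6, 9.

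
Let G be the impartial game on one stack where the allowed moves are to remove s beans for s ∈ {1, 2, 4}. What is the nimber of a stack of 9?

Grundy values for subtraction set {1, 2, 4}:
k:     0  1  2  3  4  5  6  7  8  9
g(k):  0  1  2  0  1  2  0  1  2  0
So g(9) = 0.

0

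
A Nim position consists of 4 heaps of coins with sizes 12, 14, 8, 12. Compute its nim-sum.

In binary:
  1100  (12)
  1110  (14)
  1000  (8)
  1100  (12)
  ----
  0110  (6)

6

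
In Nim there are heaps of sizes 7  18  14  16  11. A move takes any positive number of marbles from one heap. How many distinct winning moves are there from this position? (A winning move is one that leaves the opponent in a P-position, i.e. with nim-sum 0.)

0

Compute the nim-sum pairwise:
7 XOR 18 = 21
21 XOR 14 = 27
27 XOR 16 = 11
11 XOR 11 = 0
The nim-sum is already 0, so every move leaves a nonzero nim-sum — there are no winning moves.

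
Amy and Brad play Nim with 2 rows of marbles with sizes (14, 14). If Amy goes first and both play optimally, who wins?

Brad wins

In binary:
  1110  (14)
  1110  (14)
  ----
  0000  (0)
The nim-sum is 0, so this is a P-position: the player to move is in a losing position under optimal play; Amy is about to move from it and so loses — Brad wins.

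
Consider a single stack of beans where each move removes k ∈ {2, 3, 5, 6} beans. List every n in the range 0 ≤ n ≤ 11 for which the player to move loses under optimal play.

0, 1, 8, 9

Grundy values for subtraction set {2, 3, 5, 6}:
g(0) = mex{} = 0
g(1) = mex{} = 0
g(2) = mex{0} = 1
g(3) = mex{0} = 1
g(4) = mex{0,1} = 2
g(5) = mex{0,1} = 2
g(6) = mex{0,1,2} = 3
g(7) = mex{0,1,2} = 3
g(8) = mex{1,2,3} = 0
g(9) = mex{1,2,3} = 0
g(10) = mex{0,2,3} = 1
g(11) = mex{0,2,3} = 1
The P-positions (g = 0) in 0..11 are 0, 1, 8, 9.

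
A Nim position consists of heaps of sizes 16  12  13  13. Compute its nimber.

28

Compute the nim-sum pairwise:
16 ⊕ 12 = 28
28 ⊕ 13 = 17
17 ⊕ 13 = 28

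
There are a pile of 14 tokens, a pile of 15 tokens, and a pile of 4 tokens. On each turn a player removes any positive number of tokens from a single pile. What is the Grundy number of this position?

5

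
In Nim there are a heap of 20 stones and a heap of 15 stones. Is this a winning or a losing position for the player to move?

Winning position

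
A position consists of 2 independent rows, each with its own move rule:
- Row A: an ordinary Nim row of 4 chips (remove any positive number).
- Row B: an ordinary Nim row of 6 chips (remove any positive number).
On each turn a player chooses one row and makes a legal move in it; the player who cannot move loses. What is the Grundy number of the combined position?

Row A is a plain Nim row of size 4, so its Grundy value is 4.
Row B is a plain Nim row of size 6, so its Grundy value is 6.
By the Sprague-Grundy theorem, the Grundy value of a sum of independent games is the XOR of the component values.
Combined value = 4 XOR 6 = 2.

2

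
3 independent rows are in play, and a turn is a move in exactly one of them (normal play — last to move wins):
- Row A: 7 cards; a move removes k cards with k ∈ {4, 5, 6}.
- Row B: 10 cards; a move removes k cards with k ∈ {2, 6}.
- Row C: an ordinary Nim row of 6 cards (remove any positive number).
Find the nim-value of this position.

6

For row A, compute g(0), g(1), … with moves {4, 5, 6}:
g(0) = mex{} = 0
g(1) = mex{} = 0
g(2) = mex{} = 0
g(3) = mex{} = 0
g(4) = mex{0} = 1
g(5) = mex{0} = 1
g(6) = mex{0} = 1
g(7) = mex{0} = 1
So g(7) = 1.
Grundy values for row B (subtraction set {2, 6}):
g(0) = mex{} = 0
g(1) = mex{} = 0
g(2) = mex{0} = 1
g(3) = mex{0} = 1
g(4) = mex{1} = 0
g(5) = mex{1} = 0
g(6) = mex{0} = 1
g(7) = mex{0} = 1
g(8) = mex{1} = 0
g(9) = mex{1} = 0
g(10) = mex{0} = 1
So g(10) = 1.
Row C is a plain Nim row of size 6, so its Grundy value is 6.
By the Sprague-Grundy theorem, the Grundy value of a sum of independent games is the XOR of the component values.
Combined value = 1 XOR 1 XOR 6 = 6.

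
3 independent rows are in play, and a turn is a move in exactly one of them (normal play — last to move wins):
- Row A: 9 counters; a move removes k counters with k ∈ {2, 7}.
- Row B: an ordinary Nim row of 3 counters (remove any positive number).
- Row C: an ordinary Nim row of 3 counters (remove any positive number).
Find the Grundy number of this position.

0

For row A, compute g(0), g(1), … with moves {2, 7}:
k:     0  1  2  3  4  5  6  7  8  9
g(k):  0  0  1  1  0  0  1  1  2  0
So g(9) = 0.
Row B is a plain Nim row of size 3, so its Grundy value is 3.
Row C is a plain Nim row of size 3, so its Grundy value is 3.
The value of a disjunctive sum is the nim-sum of the parts.
Combined value = 0 ⊕ 3 ⊕ 3 = 0.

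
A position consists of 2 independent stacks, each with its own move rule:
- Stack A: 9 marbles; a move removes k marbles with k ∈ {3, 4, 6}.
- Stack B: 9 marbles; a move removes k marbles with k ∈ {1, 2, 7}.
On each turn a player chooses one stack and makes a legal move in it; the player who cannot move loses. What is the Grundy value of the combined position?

0

Build the Grundy sequence for stack A with g(k) = mex{g(k−s) : s ∈ {3, 4, 6}, s ≤ k}:
k:     0  1  2  3  4  5  6  7  8  9
g(k):  0  0  0  1  1  1  2  2  2  0
So g(9) = 0.
Build the Grundy sequence for stack B with g(k) = mex{g(k−s) : s ∈ {1, 2, 7}, s ≤ k}:
g(0) = mex{} = 0
g(1) = mex{0} = 1
g(2) = mex{0,1} = 2
g(3) = mex{1,2} = 0
g(4) = mex{0,2} = 1
g(5) = mex{0,1} = 2
g(6) = mex{1,2} = 0
g(7) = mex{0,2} = 1
g(8) = mex{0,1} = 2
g(9) = mex{1,2} = 0
So g(9) = 0.
The value of a disjunctive sum is the nim-sum of the parts.
Combined value = 0 XOR 0 = 0.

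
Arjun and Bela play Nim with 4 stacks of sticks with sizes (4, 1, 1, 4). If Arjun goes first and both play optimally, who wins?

Bela wins

Bitwise XOR of the heap sizes:
  100  (4)
  001  (1)
  001  (1)
  100  (4)
  ---
  000  (0)
The nim-sum is 0, so this is a P-position: the player to move is in a losing position under optimal play; Arjun is about to move from it and so loses — Bela wins.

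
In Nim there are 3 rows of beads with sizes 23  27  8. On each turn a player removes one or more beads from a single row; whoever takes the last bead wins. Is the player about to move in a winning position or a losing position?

Compute the nim-sum pairwise:
23 XOR 27 = 12
12 XOR 8 = 4
The nim-sum is 4 ≠ 0, so this is an N-position: the player to move can win.

Winning position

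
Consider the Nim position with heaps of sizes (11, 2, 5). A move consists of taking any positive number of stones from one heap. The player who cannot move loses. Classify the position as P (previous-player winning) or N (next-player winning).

N-position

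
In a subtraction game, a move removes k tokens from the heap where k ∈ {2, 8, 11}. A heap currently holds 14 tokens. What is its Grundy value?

0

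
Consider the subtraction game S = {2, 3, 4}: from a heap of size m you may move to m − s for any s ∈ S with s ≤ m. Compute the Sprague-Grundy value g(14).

Grundy values for subtraction set {2, 3, 4}:
g(0) = mex{} = 0
g(1) = mex{} = 0
g(2) = mex{0} = 1
g(3) = mex{0} = 1
g(4) = mex{0,1} = 2
g(5) = mex{0,1} = 2
g(6) = mex{1,2} = 0
g(7) = mex{1,2} = 0
g(8) = mex{0,2} = 1
g(9) = mex{0,2} = 1
g(10) = mex{0,1} = 2
g(11) = mex{0,1} = 2
g(12) = mex{1,2} = 0
g(13) = mex{1,2} = 0
g(14) = mex{0,2} = 1
So g(14) = 1.

1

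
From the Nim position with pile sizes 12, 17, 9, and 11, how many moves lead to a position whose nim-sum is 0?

1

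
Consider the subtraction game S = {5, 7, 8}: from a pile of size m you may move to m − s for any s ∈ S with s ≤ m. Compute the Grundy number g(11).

2

Grundy values for subtraction set {5, 7, 8}:
k:     0  1  2  3  4  5  6  7  8  9 10 11
g(k):  0  0  0  0  0  1  1  1  1  1  2  2
So g(11) = 2.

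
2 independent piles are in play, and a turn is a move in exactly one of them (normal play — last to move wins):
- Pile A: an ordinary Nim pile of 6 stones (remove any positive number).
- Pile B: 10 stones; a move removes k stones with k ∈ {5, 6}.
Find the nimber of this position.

Pile A is a plain Nim pile of size 6, so its Grundy value is 6.
Grundy values for pile B (subtraction set {5, 6}):
g(0) = mex{} = 0
g(1) = mex{} = 0
g(2) = mex{} = 0
g(3) = mex{} = 0
g(4) = mex{} = 0
g(5) = mex{0} = 1
g(6) = mex{0} = 1
g(7) = mex{0} = 1
g(8) = mex{0} = 1
g(9) = mex{0} = 1
g(10) = mex{0,1} = 2
So g(10) = 2.
The value of a disjunctive sum is the nim-sum of the parts.
Combined value = 6 XOR 2 = 4.

4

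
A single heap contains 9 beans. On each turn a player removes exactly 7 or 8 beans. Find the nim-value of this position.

1

Grundy values for subtraction set {7, 8}:
g(0) = mex{} = 0
g(1) = mex{} = 0
g(2) = mex{} = 0
g(3) = mex{} = 0
g(4) = mex{} = 0
g(5) = mex{} = 0
g(6) = mex{} = 0
g(7) = mex{0} = 1
g(8) = mex{0} = 1
g(9) = mex{0} = 1
So g(9) = 1.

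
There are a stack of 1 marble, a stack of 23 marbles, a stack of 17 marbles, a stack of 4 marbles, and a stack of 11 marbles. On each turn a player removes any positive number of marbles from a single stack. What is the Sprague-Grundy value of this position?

8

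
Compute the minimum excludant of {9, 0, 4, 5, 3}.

0 is in the set but 1 is not, so the mex is 1.

1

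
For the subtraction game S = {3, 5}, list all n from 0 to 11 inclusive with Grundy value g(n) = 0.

0, 1, 2, 8, 9, 10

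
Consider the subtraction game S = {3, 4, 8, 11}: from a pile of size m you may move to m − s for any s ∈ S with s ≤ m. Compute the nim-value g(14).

0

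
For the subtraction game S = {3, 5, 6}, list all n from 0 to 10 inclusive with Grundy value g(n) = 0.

0, 1, 2, 9, 10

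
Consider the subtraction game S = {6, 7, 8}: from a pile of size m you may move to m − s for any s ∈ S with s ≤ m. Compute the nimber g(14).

0

Compute g(0), g(1), … for moves {6, 7, 8}:
k:     0  1  2  3  4  5  6  7  8  9 10 11 12 13 14
g(k):  0  0  0  0  0  0  1  1  1  1  1  1  2  2  0
So g(14) = 0.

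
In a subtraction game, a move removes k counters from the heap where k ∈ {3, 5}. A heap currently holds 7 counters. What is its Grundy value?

2

Grundy values for subtraction set {3, 5}:
k:     0  1  2  3  4  5  6  7
g(k):  0  0  0  1  1  1  2  2
So g(7) = 2.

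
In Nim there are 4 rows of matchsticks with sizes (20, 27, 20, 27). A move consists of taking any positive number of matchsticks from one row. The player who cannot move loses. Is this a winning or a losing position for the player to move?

Losing position

Bitwise XOR of the heap sizes:
  10100  (20)
  11011  (27)
  10100  (20)
  11011  (27)
  -----
  00000  (0)
The nim-sum is 0, so this is a P-position: the player to move is in a losing position under optimal play.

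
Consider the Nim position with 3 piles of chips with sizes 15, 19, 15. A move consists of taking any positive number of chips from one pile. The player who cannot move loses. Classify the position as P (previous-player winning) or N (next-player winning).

N-position

Compute the nim-sum pairwise:
15 XOR 19 = 28
28 XOR 15 = 19
The nim-sum is 19 ≠ 0, so this is an N-position: the player to move can win.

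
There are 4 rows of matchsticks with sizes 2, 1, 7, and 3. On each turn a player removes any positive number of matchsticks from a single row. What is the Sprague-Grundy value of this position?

Bitwise XOR of the heap sizes:
  010  (2)
  001  (1)
  111  (7)
  011  (3)
  ---
  111  (7)

7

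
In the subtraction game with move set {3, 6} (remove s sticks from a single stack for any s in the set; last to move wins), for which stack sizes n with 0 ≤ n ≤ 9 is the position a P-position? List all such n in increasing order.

0, 1, 2, 9

Grundy values for subtraction set {3, 6}:
k:     0  1  2  3  4  5  6  7  8  9
g(k):  0  0  0  1  1  1  2  2  2  0
The P-positions (g = 0) in 0..9 are 0, 1, 2, 9.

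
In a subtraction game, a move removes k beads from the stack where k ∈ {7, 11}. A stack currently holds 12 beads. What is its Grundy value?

Grundy values for subtraction set {7, 11}:
k:     0  1  2  3  4  5  6  7  8  9 10 11 12
g(k):  0  0  0  0  0  0  0  1  1  1  1  1  1
So g(12) = 1.

1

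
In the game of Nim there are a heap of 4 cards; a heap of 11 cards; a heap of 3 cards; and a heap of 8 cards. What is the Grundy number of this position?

Write each in binary and XOR column by column:
  0100  (4)
  1011  (11)
  0011  (3)
  1000  (8)
  ----
  0100  (4)

4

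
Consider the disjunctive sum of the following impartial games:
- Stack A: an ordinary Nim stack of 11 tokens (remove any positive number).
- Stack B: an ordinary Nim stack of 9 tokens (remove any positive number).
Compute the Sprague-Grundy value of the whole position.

2

Stack A is a plain Nim stack of size 11, so its Grundy value is 11.
Stack B is a plain Nim stack of size 9, so its Grundy value is 9.
By the Sprague-Grundy theorem, the Grundy value of a sum of independent games is the XOR of the component values.
Combined value = 11 ⊕ 9 = 2.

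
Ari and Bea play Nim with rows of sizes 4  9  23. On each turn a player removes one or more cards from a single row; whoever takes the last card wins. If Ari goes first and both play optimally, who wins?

Nim-sum: 4 XOR 9 XOR 23 = 26.
The nim-sum is 26 ≠ 0, so this is an N-position: the player to move can win; Ari has a winning move.

Ari wins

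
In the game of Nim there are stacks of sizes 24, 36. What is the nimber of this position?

Nim-sum: 24 ⊕ 36 = 60.

60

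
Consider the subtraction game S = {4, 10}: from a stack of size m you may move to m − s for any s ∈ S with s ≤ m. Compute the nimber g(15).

Compute g(0), g(1), … for moves {4, 10}:
k:     0  1  2  3  4  5  6  7  8  9 10 11 12 13 14 15
g(k):  0  0  0  0  1  1  1  1  0  0  2  2  1  1  0  0
So g(15) = 0.

0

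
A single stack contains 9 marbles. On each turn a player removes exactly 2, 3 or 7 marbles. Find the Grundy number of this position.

Build the Grundy sequence with g(k) = mex{g(k−s) : s ∈ {2, 3, 7}, s ≤ k}:
k:     0  1  2  3  4  5  6  7  8  9
g(k):  0  0  1  1  2  0  0  1  1  2
So g(9) = 2.

2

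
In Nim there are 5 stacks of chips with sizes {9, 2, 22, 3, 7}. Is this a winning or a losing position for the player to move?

Winning position

Nim-sum: 9 ^ 2 ^ 22 ^ 3 ^ 7 = 25.
The nim-sum is 25 ≠ 0, so this is an N-position: the player to move can win.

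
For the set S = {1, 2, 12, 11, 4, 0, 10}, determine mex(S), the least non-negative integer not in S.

3

The values 0, 1, 2 are all present; 3 is the first non-negative integer missing from the set.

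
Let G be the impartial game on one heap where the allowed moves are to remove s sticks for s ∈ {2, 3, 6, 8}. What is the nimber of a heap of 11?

3

Compute g(0), g(1), … for moves {2, 3, 6, 8}:
k:     0  1  2  3  4  5  6  7  8  9 10 11
g(k):  0  0  1  1  2  0  3  1  2  2  0  3
So g(11) = 3.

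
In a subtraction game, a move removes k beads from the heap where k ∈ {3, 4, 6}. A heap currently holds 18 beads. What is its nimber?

0

Compute g(0), g(1), … for moves {3, 4, 6}:
k:     0  1  2  3  4  5  6  7  8  9 10 11 12 13 14 15 16 17 18
g(k):  0  0  0  1  1  1  2  2  2  0  0  0  1  1  1  2  2  2  0
So g(18) = 0.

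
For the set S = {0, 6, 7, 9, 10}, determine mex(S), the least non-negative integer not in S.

0 is in the set but 1 is not, so the mex is 1.

1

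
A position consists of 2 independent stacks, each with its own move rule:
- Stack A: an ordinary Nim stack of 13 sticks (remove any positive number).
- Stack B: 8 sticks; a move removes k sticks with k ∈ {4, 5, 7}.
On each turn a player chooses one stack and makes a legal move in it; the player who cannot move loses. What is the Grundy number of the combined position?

15

Stack A is a plain Nim stack of size 13, so its Grundy value is 13.
Grundy values for stack B (subtraction set {4, 5, 7}):
g(0) = mex{} = 0
g(1) = mex{} = 0
g(2) = mex{} = 0
g(3) = mex{} = 0
g(4) = mex{0} = 1
g(5) = mex{0} = 1
g(6) = mex{0} = 1
g(7) = mex{0} = 1
g(8) = mex{0,1} = 2
So g(8) = 2.
By the Sprague-Grundy theorem, the Grundy value of a sum of independent games is the XOR of the component values.
Combined value = 13 XOR 2 = 15.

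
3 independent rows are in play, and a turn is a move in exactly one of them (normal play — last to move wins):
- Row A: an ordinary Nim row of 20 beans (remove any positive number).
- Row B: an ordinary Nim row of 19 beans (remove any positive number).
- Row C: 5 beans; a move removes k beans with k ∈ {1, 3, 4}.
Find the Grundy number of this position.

4

Row A is a plain Nim row of size 20, so its Grundy value is 20.
Row B is a plain Nim row of size 19, so its Grundy value is 19.
Build the Grundy sequence for row C with g(k) = mex{g(k−s) : s ∈ {1, 3, 4}, s ≤ k}:
k:     0  1  2  3  4  5
g(k):  0  1  0  1  2  3
So g(5) = 3.
By the Sprague-Grundy theorem, the Grundy value of a sum of independent games is the XOR of the component values.
Combined value = 20 ⊕ 19 ⊕ 3 = 4.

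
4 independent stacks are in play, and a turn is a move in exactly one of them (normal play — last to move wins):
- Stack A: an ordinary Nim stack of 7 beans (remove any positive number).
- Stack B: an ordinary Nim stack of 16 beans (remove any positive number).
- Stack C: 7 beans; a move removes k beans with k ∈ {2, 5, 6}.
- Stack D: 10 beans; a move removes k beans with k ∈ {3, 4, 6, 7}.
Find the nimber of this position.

20

Stack A is a plain Nim stack of size 7, so its Grundy value is 7.
Stack B is a plain Nim stack of size 16, so its Grundy value is 16.
Build the Grundy sequence for stack C with g(k) = mex{g(k−s) : s ∈ {2, 5, 6}, s ≤ k}:
k:     0  1  2  3  4  5  6  7
g(k):  0  0  1  1  0  2  1  3
So g(7) = 3.
For stack D, compute g(0), g(1), … with moves {3, 4, 6, 7}:
g(0) = mex{} = 0
g(1) = mex{} = 0
g(2) = mex{} = 0
g(3) = mex{0} = 1
g(4) = mex{0} = 1
g(5) = mex{0} = 1
g(6) = mex{0,1} = 2
g(7) = mex{0,1} = 2
g(8) = mex{0,1} = 2
g(9) = mex{0,1,2} = 3
g(10) = mex{1,2} = 0
So g(10) = 0.
By the Sprague-Grundy theorem, the Grundy value of a sum of independent games is the XOR of the component values.
Combined value = 7 ⊕ 16 ⊕ 3 ⊕ 0 = 20.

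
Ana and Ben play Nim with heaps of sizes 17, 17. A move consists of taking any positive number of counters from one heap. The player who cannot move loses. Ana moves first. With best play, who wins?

Ben wins

Nim-sum: 17 ^ 17 = 0.
The nim-sum is 0, so this is a P-position: the player to move is in a losing position under optimal play; Ana is about to move from it and so loses — Ben wins.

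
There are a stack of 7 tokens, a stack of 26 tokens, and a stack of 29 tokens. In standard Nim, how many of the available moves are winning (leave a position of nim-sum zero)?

0

Nim-sum: 7 ^ 26 ^ 29 = 0.
The nim-sum is already 0, so every move leaves a nonzero nim-sum — there are no winning moves.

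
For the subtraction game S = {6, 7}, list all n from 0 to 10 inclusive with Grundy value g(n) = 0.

0, 1, 2, 3, 4, 5

Grundy values for subtraction set {6, 7}:
g(0) = mex{} = 0
g(1) = mex{} = 0
g(2) = mex{} = 0
g(3) = mex{} = 0
g(4) = mex{} = 0
g(5) = mex{} = 0
g(6) = mex{0} = 1
g(7) = mex{0} = 1
g(8) = mex{0} = 1
g(9) = mex{0} = 1
g(10) = mex{0} = 1
The P-positions (g = 0) in 0..10 are 0, 1, 2, 3, 4, 5.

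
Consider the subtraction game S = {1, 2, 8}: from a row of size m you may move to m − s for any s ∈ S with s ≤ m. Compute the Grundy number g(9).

Compute g(0), g(1), … for moves {1, 2, 8}:
k:     0  1  2  3  4  5  6  7  8  9
g(k):  0  1  2  0  1  2  0  1  2  0
So g(9) = 0.

0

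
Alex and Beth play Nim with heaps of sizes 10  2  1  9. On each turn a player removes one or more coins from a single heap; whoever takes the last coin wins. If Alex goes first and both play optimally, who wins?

Beth wins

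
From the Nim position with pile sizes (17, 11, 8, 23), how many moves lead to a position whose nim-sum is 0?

In binary:
  10001  (17)
  01011  (11)
  01000  (8)
  10111  (23)
  -----
  00101  (5)
The overall nim-sum is X = 5. A pile of size p has a winning move iff p XOR X < p (reduce it to p XOR X).
  17: 17 XOR 5 = 20 ≥ 17 — no move.
  11: 11 XOR 5 = 14 ≥ 11 — no move.
  8: 8 XOR 5 = 13 ≥ 8 — no move.
  23: 23 XOR 5 = 18 < 23 — winning move (to 18).
That gives 1 winning move.

1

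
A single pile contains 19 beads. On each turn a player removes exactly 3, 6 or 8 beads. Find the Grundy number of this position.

Compute g(0), g(1), … for moves {3, 6, 8}:
k:     0  1  2  3  4  5  6  7  8  9 10 11 12 13 14 15 16 17 18 19
g(k):  0  0  0  1  1  1  2  2  2  3  3  0  0  0  1  1  1  2  2  2
So g(19) = 2.

2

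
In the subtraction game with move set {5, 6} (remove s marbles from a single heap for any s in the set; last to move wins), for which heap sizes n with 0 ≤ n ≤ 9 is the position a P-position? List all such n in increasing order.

Compute g(0), g(1), … for moves {5, 6}:
k:     0  1  2  3  4  5  6  7  8  9
g(k):  0  0  0  0  0  1  1  1  1  1
The P-positions (g = 0) in 0..9 are 0, 1, 2, 3, 4.

0, 1, 2, 3, 4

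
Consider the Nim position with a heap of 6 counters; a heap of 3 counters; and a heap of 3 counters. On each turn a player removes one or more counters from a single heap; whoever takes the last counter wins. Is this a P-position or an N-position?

N-position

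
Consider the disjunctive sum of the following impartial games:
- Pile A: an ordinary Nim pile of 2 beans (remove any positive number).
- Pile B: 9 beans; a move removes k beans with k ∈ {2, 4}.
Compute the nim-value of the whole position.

3

Pile A is a plain Nim pile of size 2, so its Grundy value is 2.
For pile B, compute g(0), g(1), … with moves {2, 4}:
g(0) = mex{} = 0
g(1) = mex{} = 0
g(2) = mex{0} = 1
g(3) = mex{0} = 1
g(4) = mex{0,1} = 2
g(5) = mex{0,1} = 2
g(6) = mex{1,2} = 0
g(7) = mex{1,2} = 0
g(8) = mex{0,2} = 1
g(9) = mex{0,2} = 1
So g(9) = 1.
By the Sprague-Grundy theorem, the Grundy value of a sum of independent games is the XOR of the component values.
Combined value = 2 XOR 1 = 3.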